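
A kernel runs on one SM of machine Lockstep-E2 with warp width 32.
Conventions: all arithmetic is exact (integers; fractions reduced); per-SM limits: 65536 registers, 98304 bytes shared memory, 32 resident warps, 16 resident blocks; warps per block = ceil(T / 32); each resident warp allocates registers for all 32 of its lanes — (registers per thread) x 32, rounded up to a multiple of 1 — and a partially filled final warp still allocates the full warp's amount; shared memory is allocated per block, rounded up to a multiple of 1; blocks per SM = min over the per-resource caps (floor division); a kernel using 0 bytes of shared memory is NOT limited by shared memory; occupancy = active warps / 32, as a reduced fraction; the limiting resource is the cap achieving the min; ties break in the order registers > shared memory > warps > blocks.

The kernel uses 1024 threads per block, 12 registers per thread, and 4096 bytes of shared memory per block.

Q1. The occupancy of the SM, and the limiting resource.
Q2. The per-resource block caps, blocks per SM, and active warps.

Answer: occupancy 1, limited by warps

registers: 5 blocks
shared memory: 24 blocks
warps: 1 block
blocks: 16 blocks

Answer: 1 block, 32 active warps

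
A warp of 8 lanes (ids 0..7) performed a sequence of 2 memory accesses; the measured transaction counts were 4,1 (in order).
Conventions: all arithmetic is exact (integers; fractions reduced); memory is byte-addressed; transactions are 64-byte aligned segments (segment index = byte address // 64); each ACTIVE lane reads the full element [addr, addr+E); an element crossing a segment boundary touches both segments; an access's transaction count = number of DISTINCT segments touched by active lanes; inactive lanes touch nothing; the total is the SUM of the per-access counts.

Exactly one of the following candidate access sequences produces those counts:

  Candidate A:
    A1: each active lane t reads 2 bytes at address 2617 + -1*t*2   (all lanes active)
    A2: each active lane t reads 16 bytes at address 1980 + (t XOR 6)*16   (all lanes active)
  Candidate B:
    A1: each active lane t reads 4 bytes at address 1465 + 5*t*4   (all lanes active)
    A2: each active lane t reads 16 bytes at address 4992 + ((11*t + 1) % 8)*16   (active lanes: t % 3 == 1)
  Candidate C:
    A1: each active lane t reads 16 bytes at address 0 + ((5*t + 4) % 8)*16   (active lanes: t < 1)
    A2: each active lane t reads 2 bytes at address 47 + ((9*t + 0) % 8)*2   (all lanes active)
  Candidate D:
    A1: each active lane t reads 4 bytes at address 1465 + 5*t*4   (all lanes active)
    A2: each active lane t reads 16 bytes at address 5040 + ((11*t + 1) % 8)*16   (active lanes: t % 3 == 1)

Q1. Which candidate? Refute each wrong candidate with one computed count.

A: A1 gives 1 transaction, not 4
C: A1 gives 1 transaction, not 4
D: A2 gives 2 transactions, not 1
B: all counts match (4,1)

Answer: B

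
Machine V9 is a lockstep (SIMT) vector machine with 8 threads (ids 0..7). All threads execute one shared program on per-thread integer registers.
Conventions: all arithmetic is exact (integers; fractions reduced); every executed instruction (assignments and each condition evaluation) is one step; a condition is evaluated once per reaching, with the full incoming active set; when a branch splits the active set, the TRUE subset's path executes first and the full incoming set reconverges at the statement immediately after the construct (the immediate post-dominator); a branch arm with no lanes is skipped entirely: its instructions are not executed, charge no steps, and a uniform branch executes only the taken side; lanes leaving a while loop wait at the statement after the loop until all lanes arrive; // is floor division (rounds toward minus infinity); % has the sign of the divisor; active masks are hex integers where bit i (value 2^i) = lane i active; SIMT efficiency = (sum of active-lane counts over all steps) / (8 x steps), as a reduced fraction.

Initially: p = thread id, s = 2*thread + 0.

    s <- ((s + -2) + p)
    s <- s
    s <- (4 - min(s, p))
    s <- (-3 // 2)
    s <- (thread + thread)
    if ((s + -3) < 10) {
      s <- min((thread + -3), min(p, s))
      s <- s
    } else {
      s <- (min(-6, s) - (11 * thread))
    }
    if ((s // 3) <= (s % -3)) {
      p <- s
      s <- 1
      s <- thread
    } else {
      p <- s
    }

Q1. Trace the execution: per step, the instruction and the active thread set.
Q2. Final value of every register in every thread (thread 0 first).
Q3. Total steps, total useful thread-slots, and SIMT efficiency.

step 0: s <- ((s + -2) + p)          0xff
step 1: s <- s                       0xff
step 2: s <- (4 - min(s, p))         0xff
step 3: s <- (-3 // 2)               0xff
step 4: s <- (thread + thread)       0xff
step 5: eval ((s + -3) < 10)         0xff
step 6: s <- min((thread + -3), min(p, s)) 0x7f
step 7: s <- s                       0x7f
step 8: s <- (min(-6, s) - (11 * thread)) 0x80
step 9: eval ((s // 3) <= (s % -3))  0xff
step 10: p <- s                       0x8d
step 11: s <- 1                       0x8d
step 12: s <- thread                  0x8d
step 13: p <- s                       0x72

Answer: 14 steps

p: -3,-2,-1,0,1,2,3,-83
s: 0,-2,2,3,1,2,3,7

steps = 14; useful = 87; efficiency = 87/112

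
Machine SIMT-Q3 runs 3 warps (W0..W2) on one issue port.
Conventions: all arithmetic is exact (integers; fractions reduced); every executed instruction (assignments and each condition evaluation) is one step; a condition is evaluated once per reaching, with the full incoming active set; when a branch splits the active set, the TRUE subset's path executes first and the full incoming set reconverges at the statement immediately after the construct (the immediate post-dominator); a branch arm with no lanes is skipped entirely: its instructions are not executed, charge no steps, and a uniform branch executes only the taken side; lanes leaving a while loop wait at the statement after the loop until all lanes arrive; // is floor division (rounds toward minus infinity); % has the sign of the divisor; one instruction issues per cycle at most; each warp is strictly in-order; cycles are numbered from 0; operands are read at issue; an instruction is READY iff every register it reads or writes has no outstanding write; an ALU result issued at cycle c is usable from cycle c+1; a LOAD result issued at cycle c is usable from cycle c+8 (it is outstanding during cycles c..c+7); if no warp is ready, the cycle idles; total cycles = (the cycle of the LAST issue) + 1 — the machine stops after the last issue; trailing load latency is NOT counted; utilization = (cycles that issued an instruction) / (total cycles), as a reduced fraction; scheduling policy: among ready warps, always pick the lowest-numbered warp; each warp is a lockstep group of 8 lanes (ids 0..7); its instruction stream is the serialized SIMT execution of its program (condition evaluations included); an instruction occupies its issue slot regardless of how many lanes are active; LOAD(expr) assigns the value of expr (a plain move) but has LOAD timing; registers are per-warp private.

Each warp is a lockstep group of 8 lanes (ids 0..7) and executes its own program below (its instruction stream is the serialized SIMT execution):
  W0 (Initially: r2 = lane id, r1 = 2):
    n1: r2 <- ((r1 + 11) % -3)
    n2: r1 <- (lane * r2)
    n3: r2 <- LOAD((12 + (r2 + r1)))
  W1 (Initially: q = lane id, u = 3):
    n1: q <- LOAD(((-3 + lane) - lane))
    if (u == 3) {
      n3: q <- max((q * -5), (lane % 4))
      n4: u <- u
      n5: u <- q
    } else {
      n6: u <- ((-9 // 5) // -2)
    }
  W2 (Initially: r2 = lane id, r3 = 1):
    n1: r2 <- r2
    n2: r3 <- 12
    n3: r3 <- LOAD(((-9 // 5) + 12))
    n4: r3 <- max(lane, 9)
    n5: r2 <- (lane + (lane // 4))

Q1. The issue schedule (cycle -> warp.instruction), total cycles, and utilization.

cycle 0: W0.I0
cycle 1: W0.I1
cycle 2: W0.I2
cycle 3: W1.I0
cycle 4: W1.I1
cycle 5: W2.I0
cycle 6: W2.I1
cycle 7: W2.I2
cycle 8: idle
cycle 9: idle
cycle 10: idle
cycle 11: W1.I2
cycle 12: W1.I3
cycle 13: W1.I4
cycle 14: idle
cycle 15: W2.I3
cycle 16: W2.I4

Answer: 17 cycles, utilization 13/17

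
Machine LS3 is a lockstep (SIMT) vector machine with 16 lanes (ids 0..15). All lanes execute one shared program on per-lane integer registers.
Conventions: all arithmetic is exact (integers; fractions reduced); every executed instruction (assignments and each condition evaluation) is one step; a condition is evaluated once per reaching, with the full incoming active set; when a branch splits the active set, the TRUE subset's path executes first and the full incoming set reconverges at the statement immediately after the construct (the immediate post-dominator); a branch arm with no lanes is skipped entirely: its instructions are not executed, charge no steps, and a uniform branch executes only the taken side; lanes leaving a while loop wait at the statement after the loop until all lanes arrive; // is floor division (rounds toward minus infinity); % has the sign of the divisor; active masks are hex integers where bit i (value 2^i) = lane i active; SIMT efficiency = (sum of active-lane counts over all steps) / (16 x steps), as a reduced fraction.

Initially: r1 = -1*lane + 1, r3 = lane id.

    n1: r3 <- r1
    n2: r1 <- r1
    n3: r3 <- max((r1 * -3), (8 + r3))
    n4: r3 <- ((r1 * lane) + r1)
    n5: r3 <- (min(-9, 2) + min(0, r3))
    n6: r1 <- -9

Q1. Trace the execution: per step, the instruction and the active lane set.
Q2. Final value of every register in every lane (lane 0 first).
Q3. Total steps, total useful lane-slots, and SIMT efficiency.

step 0: r3 <- r1                     0xffff
step 1: r1 <- r1                     0xffff
step 2: r3 <- max((r1 * -3), (8 + r3)) 0xffff
step 3: r3 <- ((r1 * lane) + r1)     0xffff
step 4: r3 <- (min(-9, 2) + min(0, r3)) 0xffff
step 5: r1 <- -9                     0xffff

Answer: 6 steps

r1: -9,-9,-9,-9,-9,-9,-9,-9,-9,-9,-9,-9,-9,-9,-9,-9
r3: -9,-9,-12,-17,-24,-33,-44,-57,-72,-89,-108,-129,-152,-177,-204,-233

steps = 6; useful = 96; efficiency = 96/96 = 1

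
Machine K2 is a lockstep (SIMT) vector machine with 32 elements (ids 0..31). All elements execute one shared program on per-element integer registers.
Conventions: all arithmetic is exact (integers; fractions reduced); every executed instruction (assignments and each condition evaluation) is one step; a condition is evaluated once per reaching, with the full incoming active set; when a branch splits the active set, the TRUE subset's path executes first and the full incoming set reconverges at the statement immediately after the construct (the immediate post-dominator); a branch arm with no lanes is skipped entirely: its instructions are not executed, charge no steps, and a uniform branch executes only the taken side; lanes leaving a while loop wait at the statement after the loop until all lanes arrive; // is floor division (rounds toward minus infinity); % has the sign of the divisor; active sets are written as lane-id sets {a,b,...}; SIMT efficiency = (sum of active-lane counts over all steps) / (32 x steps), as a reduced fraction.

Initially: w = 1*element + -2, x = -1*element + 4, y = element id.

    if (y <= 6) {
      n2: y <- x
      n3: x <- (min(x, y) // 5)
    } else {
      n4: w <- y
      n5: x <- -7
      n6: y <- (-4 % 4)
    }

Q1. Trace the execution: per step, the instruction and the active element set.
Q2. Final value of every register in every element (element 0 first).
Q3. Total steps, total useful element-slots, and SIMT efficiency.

step 0: eval (y <= 6)                {0,1,2,3,4,5,6,7,8,9,10,11,12,13,14,15,16,17,18,19,20,21,22,23,24,25,26,27,28,29,30,31}
step 1: y <- x                       {0,1,2,3,4,5,6}
step 2: x <- (min(x, y) // 5)        {0,1,2,3,4,5,6}
step 3: w <- y                       {7,8,9,10,11,12,13,14,15,16,17,18,19,20,21,22,23,24,25,26,27,28,29,30,31}
step 4: x <- -7                      {7,8,9,10,11,12,13,14,15,16,17,18,19,20,21,22,23,24,25,26,27,28,29,30,31}
step 5: y <- (-4 % 4)                {7,8,9,10,11,12,13,14,15,16,17,18,19,20,21,22,23,24,25,26,27,28,29,30,31}

Answer: 6 steps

w: -2,-1,0,1,2,3,4,7,8,9,10,11,12,13,14,15,16,17,18,19,20,21,22,23,24,25,26,27,28,29,30,31
x: 0,0,0,0,0,-1,-1,-7,-7,-7,-7,-7,-7,-7,-7,-7,-7,-7,-7,-7,-7,-7,-7,-7,-7,-7,-7,-7,-7,-7,-7,-7
y: 4,3,2,1,0,-1,-2,0,0,0,0,0,0,0,0,0,0,0,0,0,0,0,0,0,0,0,0,0,0,0,0,0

steps = 6; useful = 121; efficiency = 121/192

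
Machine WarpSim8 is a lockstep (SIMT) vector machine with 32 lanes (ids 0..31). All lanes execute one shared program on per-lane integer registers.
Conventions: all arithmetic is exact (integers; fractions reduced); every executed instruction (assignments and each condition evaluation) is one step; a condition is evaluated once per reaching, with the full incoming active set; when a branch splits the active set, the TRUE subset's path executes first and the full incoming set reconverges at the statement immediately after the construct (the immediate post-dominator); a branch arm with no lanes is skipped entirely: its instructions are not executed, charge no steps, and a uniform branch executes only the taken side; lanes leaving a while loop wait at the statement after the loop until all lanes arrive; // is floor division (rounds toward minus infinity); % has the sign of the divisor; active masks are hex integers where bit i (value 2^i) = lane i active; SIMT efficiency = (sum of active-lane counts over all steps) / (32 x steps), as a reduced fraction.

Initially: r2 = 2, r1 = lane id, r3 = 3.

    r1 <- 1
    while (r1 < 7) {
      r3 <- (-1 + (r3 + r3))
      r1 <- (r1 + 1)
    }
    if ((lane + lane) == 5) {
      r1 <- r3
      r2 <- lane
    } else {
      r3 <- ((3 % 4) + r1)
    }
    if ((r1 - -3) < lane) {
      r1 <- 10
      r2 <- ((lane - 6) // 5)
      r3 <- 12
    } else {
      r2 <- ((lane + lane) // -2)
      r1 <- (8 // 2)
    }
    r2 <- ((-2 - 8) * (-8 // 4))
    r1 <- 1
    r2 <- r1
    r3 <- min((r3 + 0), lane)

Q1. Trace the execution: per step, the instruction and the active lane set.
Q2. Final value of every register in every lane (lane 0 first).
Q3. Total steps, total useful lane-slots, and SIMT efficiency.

step 0: r1 <- 1                      0xffffffff
step 1: eval (r1 < 7)                0xffffffff
step 2: r3 <- (-1 + (r3 + r3))       0xffffffff
step 3: r1 <- (r1 + 1)               0xffffffff
step 4: eval (r1 < 7)                0xffffffff
step 5: r3 <- (-1 + (r3 + r3))       0xffffffff
step 6: r1 <- (r1 + 1)               0xffffffff
step 7: eval (r1 < 7)                0xffffffff
step 8: r3 <- (-1 + (r3 + r3))       0xffffffff
step 9: r1 <- (r1 + 1)               0xffffffff
step 10: eval (r1 < 7)                0xffffffff
step 11: r3 <- (-1 + (r3 + r3))       0xffffffff
step 12: r1 <- (r1 + 1)               0xffffffff
step 13: eval (r1 < 7)                0xffffffff
step 14: r3 <- (-1 + (r3 + r3))       0xffffffff
step 15: r1 <- (r1 + 1)               0xffffffff
step 16: eval (r1 < 7)                0xffffffff
step 17: r3 <- (-1 + (r3 + r3))       0xffffffff
step 18: r1 <- (r1 + 1)               0xffffffff
step 19: eval (r1 < 7)                0xffffffff
step 20: eval ((lane + lane) == 5)    0xffffffff
step 21: r3 <- ((3 % 4) + r1)         0xffffffff
step 22: eval ((r1 - -3) < lane)      0xffffffff
step 23: r1 <- 10                     0xfffff800
step 24: r2 <- ((lane - 6) // 5)      0xfffff800
step 25: r3 <- 12                     0xfffff800
step 26: r2 <- ((lane + lane) // -2)  0x000007ff
step 27: r1 <- (8 // 2)               0x000007ff
step 28: r2 <- ((-2 - 8) * (-8 // 4)) 0xffffffff
step 29: r1 <- 1                      0xffffffff
step 30: r2 <- r1                     0xffffffff
step 31: r3 <- min((r3 + 0), lane)    0xffffffff

Answer: 32 steps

r2: 1,1,1,1,1,1,1,1,1,1,1,1,1,1,1,1,1,1,1,1,1,1,1,1,1,1,1,1,1,1,1,1
r1: 1,1,1,1,1,1,1,1,1,1,1,1,1,1,1,1,1,1,1,1,1,1,1,1,1,1,1,1,1,1,1,1
r3: 0,1,2,3,4,5,6,7,8,9,10,11,12,12,12,12,12,12,12,12,12,12,12,12,12,12,12,12,12,12,12,12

steps = 32; useful = 949; efficiency = 949/1024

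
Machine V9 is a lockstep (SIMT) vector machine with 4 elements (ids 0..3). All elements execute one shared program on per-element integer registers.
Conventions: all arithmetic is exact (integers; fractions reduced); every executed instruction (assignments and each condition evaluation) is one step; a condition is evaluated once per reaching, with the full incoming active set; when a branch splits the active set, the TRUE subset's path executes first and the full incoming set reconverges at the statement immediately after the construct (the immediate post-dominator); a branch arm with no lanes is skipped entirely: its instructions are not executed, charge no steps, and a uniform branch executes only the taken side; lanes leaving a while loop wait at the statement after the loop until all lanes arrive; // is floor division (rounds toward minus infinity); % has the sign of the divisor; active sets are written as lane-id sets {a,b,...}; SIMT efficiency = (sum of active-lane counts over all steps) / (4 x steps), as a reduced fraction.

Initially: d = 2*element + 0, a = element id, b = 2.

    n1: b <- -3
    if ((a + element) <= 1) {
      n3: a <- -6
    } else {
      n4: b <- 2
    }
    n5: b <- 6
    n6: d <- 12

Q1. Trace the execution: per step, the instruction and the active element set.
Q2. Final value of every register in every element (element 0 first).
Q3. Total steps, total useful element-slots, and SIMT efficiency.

step 0: b <- -3                      {0,1,2,3}
step 1: eval ((a + element) <= 1)    {0,1,2,3}
step 2: a <- -6                      {0}
step 3: b <- 2                       {1,2,3}
step 4: b <- 6                       {0,1,2,3}
step 5: d <- 12                      {0,1,2,3}

Answer: 6 steps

d: 12,12,12,12
a: -6,1,2,3
b: 6,6,6,6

steps = 6; useful = 20; efficiency = 20/24 = 5/6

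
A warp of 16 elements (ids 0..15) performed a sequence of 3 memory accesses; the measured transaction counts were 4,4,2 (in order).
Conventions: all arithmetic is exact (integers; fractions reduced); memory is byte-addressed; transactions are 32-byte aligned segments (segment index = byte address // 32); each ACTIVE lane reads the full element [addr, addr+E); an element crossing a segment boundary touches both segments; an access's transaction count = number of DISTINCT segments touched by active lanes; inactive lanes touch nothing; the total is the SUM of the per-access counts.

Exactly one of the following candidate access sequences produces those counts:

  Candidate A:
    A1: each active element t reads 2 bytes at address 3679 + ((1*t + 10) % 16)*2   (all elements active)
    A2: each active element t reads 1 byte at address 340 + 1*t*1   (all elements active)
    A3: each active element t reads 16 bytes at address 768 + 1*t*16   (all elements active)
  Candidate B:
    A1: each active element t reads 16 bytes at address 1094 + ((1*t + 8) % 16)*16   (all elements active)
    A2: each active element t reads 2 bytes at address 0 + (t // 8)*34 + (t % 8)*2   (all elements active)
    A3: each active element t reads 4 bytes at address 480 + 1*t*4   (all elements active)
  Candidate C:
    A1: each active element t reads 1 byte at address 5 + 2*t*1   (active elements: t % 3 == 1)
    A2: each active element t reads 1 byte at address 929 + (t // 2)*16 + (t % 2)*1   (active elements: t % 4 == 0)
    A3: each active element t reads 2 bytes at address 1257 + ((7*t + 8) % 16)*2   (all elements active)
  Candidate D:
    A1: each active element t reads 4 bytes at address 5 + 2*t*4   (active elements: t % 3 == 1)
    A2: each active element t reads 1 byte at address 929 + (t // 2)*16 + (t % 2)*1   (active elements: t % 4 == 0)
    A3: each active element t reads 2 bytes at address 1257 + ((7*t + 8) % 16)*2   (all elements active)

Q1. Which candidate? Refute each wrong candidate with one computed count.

A: A1 gives 2 transactions, not 4
B: A1 gives 9 transactions, not 4
C: A1 gives 1 transaction, not 4
D: all counts match (4,4,2)

Answer: D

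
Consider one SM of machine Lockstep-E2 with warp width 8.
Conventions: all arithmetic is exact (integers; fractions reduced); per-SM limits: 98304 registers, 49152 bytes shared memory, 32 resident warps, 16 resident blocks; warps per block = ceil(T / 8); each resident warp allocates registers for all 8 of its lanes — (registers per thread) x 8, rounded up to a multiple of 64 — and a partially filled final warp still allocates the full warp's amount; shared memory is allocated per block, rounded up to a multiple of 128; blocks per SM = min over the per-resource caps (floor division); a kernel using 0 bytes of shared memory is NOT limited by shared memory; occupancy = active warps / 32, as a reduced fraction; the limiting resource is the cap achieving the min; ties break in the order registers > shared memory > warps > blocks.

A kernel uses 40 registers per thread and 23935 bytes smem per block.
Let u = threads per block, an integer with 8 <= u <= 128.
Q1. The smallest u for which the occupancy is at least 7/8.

Answer: u = 105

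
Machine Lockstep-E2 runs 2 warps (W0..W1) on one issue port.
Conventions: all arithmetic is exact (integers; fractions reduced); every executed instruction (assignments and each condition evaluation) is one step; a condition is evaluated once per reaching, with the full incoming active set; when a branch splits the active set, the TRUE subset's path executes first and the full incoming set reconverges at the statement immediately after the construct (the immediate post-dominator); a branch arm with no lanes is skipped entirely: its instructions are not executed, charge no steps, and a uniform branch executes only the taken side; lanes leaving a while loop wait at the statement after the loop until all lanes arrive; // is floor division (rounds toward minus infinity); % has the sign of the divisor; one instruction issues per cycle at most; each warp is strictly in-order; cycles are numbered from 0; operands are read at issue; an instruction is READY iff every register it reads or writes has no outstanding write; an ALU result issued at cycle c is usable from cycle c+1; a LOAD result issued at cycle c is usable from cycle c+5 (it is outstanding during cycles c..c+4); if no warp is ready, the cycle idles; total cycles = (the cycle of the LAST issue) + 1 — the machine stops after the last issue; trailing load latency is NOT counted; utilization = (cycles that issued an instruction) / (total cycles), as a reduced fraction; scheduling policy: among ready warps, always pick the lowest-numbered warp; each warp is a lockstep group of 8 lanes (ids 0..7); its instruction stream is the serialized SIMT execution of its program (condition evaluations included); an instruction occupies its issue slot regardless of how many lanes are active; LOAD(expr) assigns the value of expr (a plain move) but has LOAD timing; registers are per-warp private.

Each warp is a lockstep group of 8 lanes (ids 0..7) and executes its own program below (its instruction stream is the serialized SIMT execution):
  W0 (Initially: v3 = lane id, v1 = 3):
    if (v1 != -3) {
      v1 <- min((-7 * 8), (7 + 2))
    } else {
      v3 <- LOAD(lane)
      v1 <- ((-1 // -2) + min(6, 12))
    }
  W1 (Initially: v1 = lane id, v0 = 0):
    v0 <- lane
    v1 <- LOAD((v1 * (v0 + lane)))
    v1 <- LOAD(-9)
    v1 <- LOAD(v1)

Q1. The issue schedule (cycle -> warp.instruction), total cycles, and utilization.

cycle 0: W0.I0
cycle 1: W0.I1
cycle 2: W1.I0
cycle 3: W1.I1
cycle 4: idle
cycle 5: idle
cycle 6: idle
cycle 7: idle
cycle 8: W1.I2
cycle 9: idle
cycle 10: idle
cycle 11: idle
cycle 12: idle
cycle 13: W1.I3

Answer: 14 cycles, utilization 3/7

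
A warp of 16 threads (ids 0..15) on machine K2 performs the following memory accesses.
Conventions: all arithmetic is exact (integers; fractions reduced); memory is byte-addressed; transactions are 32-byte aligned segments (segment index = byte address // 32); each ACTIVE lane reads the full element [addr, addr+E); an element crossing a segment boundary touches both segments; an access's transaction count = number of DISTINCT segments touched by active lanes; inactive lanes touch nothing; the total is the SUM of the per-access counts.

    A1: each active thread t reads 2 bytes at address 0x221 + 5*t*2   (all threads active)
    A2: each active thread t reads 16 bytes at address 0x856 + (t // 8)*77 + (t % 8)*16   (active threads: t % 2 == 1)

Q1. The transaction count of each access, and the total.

A1: 5 transactions
A2: 7 transactions

Answer: 5,7; total 12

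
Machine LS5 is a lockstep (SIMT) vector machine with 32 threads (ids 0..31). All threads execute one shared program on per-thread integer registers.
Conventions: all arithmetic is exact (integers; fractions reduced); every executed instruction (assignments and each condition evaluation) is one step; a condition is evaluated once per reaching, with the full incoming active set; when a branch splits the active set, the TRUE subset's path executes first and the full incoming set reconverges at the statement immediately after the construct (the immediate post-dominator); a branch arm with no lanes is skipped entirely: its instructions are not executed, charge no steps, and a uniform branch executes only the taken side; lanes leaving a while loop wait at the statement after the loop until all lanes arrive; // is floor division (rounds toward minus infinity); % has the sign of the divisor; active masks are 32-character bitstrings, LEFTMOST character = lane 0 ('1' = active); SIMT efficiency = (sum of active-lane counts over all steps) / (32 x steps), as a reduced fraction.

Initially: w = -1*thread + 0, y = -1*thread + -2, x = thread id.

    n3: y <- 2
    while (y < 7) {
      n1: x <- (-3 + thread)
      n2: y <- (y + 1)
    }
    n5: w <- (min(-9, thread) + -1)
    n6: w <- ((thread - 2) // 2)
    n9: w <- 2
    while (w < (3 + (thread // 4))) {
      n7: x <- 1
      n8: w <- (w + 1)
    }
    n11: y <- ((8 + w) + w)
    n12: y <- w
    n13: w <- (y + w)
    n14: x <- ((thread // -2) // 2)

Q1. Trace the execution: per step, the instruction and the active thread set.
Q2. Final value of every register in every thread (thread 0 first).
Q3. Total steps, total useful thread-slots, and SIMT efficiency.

step 0: y <- 2                       11111111111111111111111111111111
step 1: eval (y < 7)                 11111111111111111111111111111111
step 2: x <- (-3 + thread)           11111111111111111111111111111111
step 3: y <- (y + 1)                 11111111111111111111111111111111
step 4: eval (y < 7)                 11111111111111111111111111111111
step 5: x <- (-3 + thread)           11111111111111111111111111111111
step 6: y <- (y + 1)                 11111111111111111111111111111111
step 7: eval (y < 7)                 11111111111111111111111111111111
step 8: x <- (-3 + thread)           11111111111111111111111111111111
step 9: y <- (y + 1)                 11111111111111111111111111111111
step 10: eval (y < 7)                 11111111111111111111111111111111
step 11: x <- (-3 + thread)           11111111111111111111111111111111
step 12: y <- (y + 1)                 11111111111111111111111111111111
step 13: eval (y < 7)                 11111111111111111111111111111111
step 14: x <- (-3 + thread)           11111111111111111111111111111111
step 15: y <- (y + 1)                 11111111111111111111111111111111
step 16: eval (y < 7)                 11111111111111111111111111111111
step 17: w <- (min(-9, thread) + -1)  11111111111111111111111111111111
step 18: w <- ((thread - 2) // 2)     11111111111111111111111111111111
step 19: w <- 2                       11111111111111111111111111111111
step 20: eval (w < (3 + (thread // 4))) 11111111111111111111111111111111
step 21: x <- 1                       11111111111111111111111111111111
step 22: w <- (w + 1)                 11111111111111111111111111111111
step 23: eval (w < (3 + (thread // 4))) 11111111111111111111111111111111
step 24: x <- 1                       00001111111111111111111111111111
step 25: w <- (w + 1)                 00001111111111111111111111111111
step 26: eval (w < (3 + (thread // 4))) 00001111111111111111111111111111
step 27: x <- 1                       00000000111111111111111111111111
step 28: w <- (w + 1)                 00000000111111111111111111111111
step 29: eval (w < (3 + (thread // 4))) 00000000111111111111111111111111
step 30: x <- 1                       00000000000011111111111111111111
step 31: w <- (w + 1)                 00000000000011111111111111111111
step 32: eval (w < (3 + (thread // 4))) 00000000000011111111111111111111
step 33: x <- 1                       00000000000000001111111111111111
step 34: w <- (w + 1)                 00000000000000001111111111111111
step 35: eval (w < (3 + (thread // 4))) 00000000000000001111111111111111
step 36: x <- 1                       00000000000000000000111111111111
step 37: w <- (w + 1)                 00000000000000000000111111111111
step 38: eval (w < (3 + (thread // 4))) 00000000000000000000111111111111
step 39: x <- 1                       00000000000000000000000011111111
step 40: w <- (w + 1)                 00000000000000000000000011111111
step 41: eval (w < (3 + (thread // 4))) 00000000000000000000000011111111
step 42: x <- 1                       00000000000000000000000000001111
step 43: w <- (w + 1)                 00000000000000000000000000001111
step 44: eval (w < (3 + (thread // 4))) 00000000000000000000000000001111
step 45: y <- ((8 + w) + w)           11111111111111111111111111111111
step 46: y <- w                       11111111111111111111111111111111
step 47: w <- (y + w)                 11111111111111111111111111111111
step 48: x <- ((thread // -2) // 2)   11111111111111111111111111111111

Answer: 49 steps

w: 6,6,6,6,8,8,8,8,10,10,10,10,12,12,12,12,14,14,14,14,16,16,16,16,18,18,18,18,20,20,20,20
y: 3,3,3,3,4,4,4,4,5,5,5,5,6,6,6,6,7,7,7,7,8,8,8,8,9,9,9,9,10,10,10,10
x: 0,-1,-1,-1,-1,-2,-2,-2,-2,-3,-3,-3,-3,-4,-4,-4,-4,-5,-5,-5,-5,-6,-6,-6,-6,-7,-7,-7,-7,-8,-8,-8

steps = 49; useful = 1232; efficiency = 1232/1568 = 11/14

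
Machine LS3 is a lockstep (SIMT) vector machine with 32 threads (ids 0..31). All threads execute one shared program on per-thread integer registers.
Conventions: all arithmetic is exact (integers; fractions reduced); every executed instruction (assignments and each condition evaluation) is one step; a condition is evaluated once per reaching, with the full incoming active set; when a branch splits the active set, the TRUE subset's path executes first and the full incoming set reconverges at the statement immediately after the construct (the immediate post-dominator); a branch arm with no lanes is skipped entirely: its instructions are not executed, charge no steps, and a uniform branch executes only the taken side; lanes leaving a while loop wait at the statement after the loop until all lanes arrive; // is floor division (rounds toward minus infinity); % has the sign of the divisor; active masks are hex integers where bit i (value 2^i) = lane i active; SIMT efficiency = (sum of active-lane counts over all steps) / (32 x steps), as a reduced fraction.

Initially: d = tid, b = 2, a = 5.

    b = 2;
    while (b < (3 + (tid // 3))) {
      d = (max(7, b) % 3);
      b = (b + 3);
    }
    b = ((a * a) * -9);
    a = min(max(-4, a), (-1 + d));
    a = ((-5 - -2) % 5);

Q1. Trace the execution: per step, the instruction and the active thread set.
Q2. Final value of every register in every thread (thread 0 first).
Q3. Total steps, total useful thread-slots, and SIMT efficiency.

step 0: b <- 2                       0xffffffff
step 1: eval (b < (3 + (tid // 3)))  0xffffffff
step 2: d <- (max(7, b) % 3)         0xffffffff
step 3: b <- (b + 3)                 0xffffffff
step 4: eval (b < (3 + (tid // 3)))  0xffffffff
step 5: d <- (max(7, b) % 3)         0xfffffe00
step 6: b <- (b + 3)                 0xfffffe00
step 7: eval (b < (3 + (tid // 3)))  0xfffffe00
step 8: d <- (max(7, b) % 3)         0xfffc0000
step 9: b <- (b + 3)                 0xfffc0000
step 10: eval (b < (3 + (tid // 3)))  0xfffc0000
step 11: d <- (max(7, b) % 3)         0xf8000000
step 12: b <- (b + 3)                 0xf8000000
step 13: eval (b < (3 + (tid // 3)))  0xf8000000
step 14: b <- ((a * a) * -9)          0xffffffff
step 15: a <- min(max(-4, a), (-1 + d)) 0xffffffff
step 16: a <- ((-5 - -2) % 5)         0xffffffff

Answer: 17 steps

d: 1,1,1,1,1,1,1,1,1,1,1,1,1,1,1,1,1,1,2,2,2,2,2,2,2,2,2,2,2,2,2,2
b: -225,-225,-225,-225,-225,-225,-225,-225,-225,-225,-225,-225,-225,-225,-225,-225,-225,-225,-225,-225,-225,-225,-225,-225,-225,-225,-225,-225,-225,-225,-225,-225
a: 2,2,2,2,2,2,2,2,2,2,2,2,2,2,2,2,2,2,2,2,2,2,2,2,2,2,2,2,2,2,2,2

steps = 17; useful = 382; efficiency = 382/544 = 191/272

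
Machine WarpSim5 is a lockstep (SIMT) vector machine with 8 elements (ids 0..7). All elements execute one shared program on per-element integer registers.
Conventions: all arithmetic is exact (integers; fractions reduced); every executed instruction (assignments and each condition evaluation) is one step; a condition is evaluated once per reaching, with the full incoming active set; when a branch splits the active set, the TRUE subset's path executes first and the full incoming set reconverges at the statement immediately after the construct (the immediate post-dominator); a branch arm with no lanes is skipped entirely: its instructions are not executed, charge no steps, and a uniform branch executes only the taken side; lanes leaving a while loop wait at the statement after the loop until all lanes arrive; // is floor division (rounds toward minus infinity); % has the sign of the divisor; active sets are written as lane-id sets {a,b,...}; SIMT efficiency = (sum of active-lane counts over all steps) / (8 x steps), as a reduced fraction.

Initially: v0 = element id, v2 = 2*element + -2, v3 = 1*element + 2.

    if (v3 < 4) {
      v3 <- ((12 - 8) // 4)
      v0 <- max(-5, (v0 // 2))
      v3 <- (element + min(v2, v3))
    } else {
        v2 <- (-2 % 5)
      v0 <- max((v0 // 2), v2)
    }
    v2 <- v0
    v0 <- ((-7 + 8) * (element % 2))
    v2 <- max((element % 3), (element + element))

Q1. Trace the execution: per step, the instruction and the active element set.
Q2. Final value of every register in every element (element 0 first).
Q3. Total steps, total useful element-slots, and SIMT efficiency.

step 0: eval (v3 < 4)                {0,1,2,3,4,5,6,7}
step 1: v3 <- ((12 - 8) // 4)        {0,1}
step 2: v0 <- max(-5, (v0 // 2))     {0,1}
step 3: v3 <- (element + min(v2, v3)) {0,1}
step 4: v2 <- (-2 % 5)               {2,3,4,5,6,7}
step 5: v0 <- max((v0 // 2), v2)     {2,3,4,5,6,7}
step 6: v2 <- v0                     {0,1,2,3,4,5,6,7}
step 7: v0 <- ((-7 + 8) * (element % 2)) {0,1,2,3,4,5,6,7}
step 8: v2 <- max((element % 3), (element + element)) {0,1,2,3,4,5,6,7}

Answer: 9 steps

v0: 0,1,0,1,0,1,0,1
v2: 0,2,4,6,8,10,12,14
v3: -2,1,4,5,6,7,8,9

steps = 9; useful = 50; efficiency = 50/72 = 25/36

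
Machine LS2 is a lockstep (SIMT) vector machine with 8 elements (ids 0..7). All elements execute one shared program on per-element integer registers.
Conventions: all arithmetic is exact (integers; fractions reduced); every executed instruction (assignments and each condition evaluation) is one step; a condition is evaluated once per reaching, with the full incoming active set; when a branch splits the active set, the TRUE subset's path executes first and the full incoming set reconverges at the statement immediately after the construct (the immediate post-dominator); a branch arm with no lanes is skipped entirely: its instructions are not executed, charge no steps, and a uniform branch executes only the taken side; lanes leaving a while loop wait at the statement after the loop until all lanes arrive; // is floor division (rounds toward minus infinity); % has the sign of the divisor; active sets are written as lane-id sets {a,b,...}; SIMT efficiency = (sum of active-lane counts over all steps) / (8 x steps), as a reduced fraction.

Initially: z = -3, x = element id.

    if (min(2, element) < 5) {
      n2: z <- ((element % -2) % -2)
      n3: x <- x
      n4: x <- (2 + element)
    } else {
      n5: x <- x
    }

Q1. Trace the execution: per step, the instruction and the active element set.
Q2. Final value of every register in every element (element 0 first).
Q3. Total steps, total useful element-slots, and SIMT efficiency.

step 0: eval (min(2, element) < 5)   {0,1,2,3,4,5,6,7}
step 1: z <- ((element % -2) % -2)   {0,1,2,3,4,5,6,7}
step 2: x <- x                       {0,1,2,3,4,5,6,7}
step 3: x <- (2 + element)           {0,1,2,3,4,5,6,7}

Answer: 4 steps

z: 0,-1,0,-1,0,-1,0,-1
x: 2,3,4,5,6,7,8,9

steps = 4; useful = 32; efficiency = 32/32 = 1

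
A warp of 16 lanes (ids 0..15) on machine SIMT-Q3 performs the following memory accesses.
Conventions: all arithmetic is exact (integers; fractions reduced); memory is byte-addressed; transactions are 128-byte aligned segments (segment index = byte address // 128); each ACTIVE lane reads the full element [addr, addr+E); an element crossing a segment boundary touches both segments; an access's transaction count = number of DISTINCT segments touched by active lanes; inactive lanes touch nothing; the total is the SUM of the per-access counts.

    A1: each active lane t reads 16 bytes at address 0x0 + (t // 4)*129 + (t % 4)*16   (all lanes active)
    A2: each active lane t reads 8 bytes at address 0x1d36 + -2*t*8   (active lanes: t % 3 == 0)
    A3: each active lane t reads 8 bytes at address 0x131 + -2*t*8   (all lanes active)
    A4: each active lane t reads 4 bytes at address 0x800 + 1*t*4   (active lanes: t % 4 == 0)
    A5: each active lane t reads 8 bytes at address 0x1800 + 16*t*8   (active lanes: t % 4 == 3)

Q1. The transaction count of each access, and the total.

A1: 4 transactions
A2: 3 transactions
A3: 3 transactions
A4: 1 transaction
A5: 4 transactions

Answer: 4,3,3,1,4; total 15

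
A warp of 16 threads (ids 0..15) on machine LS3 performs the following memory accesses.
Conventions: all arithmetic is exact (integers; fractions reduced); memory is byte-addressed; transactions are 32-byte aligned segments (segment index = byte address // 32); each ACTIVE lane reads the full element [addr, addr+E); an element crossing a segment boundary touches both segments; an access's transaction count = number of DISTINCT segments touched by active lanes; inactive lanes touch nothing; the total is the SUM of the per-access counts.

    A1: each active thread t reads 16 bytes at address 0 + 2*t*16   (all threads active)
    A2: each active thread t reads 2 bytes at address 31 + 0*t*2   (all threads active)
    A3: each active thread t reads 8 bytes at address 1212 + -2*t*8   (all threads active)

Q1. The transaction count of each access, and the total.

A1: 16 transactions
A2: 2 transactions
A3: 9 transactions

Answer: 16,2,9; total 27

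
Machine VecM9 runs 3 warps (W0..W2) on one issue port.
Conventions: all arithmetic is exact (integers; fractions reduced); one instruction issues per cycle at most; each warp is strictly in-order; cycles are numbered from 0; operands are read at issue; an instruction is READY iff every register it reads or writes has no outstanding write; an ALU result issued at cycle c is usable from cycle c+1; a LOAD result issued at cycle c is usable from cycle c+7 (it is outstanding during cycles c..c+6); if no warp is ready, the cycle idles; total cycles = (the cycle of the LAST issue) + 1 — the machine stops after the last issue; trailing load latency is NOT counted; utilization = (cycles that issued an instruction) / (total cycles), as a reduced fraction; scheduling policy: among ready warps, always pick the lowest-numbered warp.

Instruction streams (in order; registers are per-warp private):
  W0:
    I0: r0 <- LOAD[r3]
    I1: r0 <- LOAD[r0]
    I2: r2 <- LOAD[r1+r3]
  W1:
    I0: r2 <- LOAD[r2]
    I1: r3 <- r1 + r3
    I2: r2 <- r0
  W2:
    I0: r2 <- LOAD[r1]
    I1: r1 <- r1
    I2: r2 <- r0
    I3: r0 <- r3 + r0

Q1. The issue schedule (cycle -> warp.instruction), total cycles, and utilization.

cycle 0: W0.I0
cycle 1: W1.I0
cycle 2: W1.I1
cycle 3: W2.I0
cycle 4: W2.I1
cycle 5: idle
cycle 6: idle
cycle 7: W0.I1
cycle 8: W0.I2
cycle 9: W1.I2
cycle 10: W2.I2
cycle 11: W2.I3

Answer: 12 cycles, utilization 5/6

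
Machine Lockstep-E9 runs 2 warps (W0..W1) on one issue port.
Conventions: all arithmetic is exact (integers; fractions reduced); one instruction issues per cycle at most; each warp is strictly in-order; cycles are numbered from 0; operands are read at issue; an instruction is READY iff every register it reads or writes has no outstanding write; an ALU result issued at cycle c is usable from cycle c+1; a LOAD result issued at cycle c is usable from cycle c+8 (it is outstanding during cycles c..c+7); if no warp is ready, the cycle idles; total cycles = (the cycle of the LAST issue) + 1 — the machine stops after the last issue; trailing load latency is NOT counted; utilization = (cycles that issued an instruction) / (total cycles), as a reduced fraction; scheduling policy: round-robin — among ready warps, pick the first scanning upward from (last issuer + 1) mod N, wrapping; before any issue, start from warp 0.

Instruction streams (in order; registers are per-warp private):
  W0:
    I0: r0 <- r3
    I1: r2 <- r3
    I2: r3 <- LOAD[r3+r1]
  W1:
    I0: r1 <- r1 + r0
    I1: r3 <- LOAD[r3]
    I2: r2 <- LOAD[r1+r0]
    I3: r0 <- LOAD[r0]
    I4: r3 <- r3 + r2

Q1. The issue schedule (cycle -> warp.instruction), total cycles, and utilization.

cycle 0: W0.I0
cycle 1: W1.I0
cycle 2: W0.I1
cycle 3: W1.I1
cycle 4: W0.I2
cycle 5: W1.I2
cycle 6: W1.I3
cycle 7: idle
cycle 8: idle
cycle 9: idle
cycle 10: idle
cycle 11: idle
cycle 12: idle
cycle 13: W1.I4

Answer: 14 cycles, utilization 4/7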